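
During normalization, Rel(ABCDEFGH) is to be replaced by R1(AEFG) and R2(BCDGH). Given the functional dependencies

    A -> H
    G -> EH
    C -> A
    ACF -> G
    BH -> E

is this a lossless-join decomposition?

Common attributes: R1 ∩ R2 = {G}.
Closure of {G}: G → EH applies, adding EH. So (G)⁺ = {EGH}.
The closure contains neither all of R1 = {AEFG} nor all of R2 = {BCDGH}, so the common attributes are not a superkey of either fragment. The join is lossy.

No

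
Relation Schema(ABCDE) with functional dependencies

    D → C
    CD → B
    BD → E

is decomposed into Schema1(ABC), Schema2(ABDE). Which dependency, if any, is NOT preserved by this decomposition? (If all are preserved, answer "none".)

D → C

Check D → C: no single fragment contains all of {CD}, and the restricted closure of {D} across the fragments never reaches {C}.
CD → B is preserved.
BD → E is preserved.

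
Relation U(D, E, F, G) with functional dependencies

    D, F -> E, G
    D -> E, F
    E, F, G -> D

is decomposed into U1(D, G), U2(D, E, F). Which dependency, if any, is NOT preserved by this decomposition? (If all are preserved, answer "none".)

Check E, F, G → D: no single fragment contains all of {D, E, F, G}, and the restricted closure of {E, F, G} across the fragments never reaches {D}.
D, F → E, G is preserved.
D → E, F is preserved.

E, F, G -> D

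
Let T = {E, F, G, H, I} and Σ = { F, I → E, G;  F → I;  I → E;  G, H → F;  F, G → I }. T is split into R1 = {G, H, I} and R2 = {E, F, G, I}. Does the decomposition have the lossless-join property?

No

Common attributes: R1 ∩ R2 = {G, I}.
Closure of {G, I}: I → E applies, adding E. So (G, I)⁺ = {E, G, I}.
The closure contains neither all of R1 = {G, H, I} nor all of R2 = {E, F, G, I}, so the common attributes are not a superkey of either fragment. The join is lossy.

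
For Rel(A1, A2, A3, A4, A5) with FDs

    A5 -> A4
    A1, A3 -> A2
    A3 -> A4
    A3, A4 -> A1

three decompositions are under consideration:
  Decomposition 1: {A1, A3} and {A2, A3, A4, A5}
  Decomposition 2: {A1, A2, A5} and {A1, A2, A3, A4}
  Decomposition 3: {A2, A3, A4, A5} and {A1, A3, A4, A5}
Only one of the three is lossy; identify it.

Decomposition 2

Decomposition 1: common = {A3}, closure = {A1, A2, A3, A4} → lossless.
Decomposition 2: common = {A1, A2}, closure = {A1, A2} → lossy.
Decomposition 3: common = {A3, A4, A5}, closure = {A1, A2, A3, A4, A5} → lossless.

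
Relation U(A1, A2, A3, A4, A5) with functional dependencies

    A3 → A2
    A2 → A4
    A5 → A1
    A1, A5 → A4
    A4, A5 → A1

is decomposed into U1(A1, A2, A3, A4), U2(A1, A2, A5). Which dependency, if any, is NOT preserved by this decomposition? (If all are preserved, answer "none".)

A1, A5 → A4

Check A1, A5 → A4: no single fragment contains all of {A1, A4, A5}, and the restricted closure of {A1, A5} across the fragments never reaches {A4}.
A3 → A2 is preserved.
A2 → A4 is preserved.
A5 → A1 is preserved.
A4, A5 → A1 is preserved.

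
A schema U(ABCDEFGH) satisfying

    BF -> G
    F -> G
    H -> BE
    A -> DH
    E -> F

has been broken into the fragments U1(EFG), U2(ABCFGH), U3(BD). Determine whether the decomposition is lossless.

Chase test. Columns are ABCDEFGH; row i has aⱼ where attribute j ∈ Ui, else bᵢⱼ.
Initial tableau (one row per fragment):
  row 1: b11 b12 b13 b14 a5 a6 a7 b18
  row 2: a1 a2 a3 b24 b25 a6 a7 a8
  row 3: b31 a2 b33 a4 b35 b36 b37 b38
No row becomes fully distinguished — the join is lossy.

No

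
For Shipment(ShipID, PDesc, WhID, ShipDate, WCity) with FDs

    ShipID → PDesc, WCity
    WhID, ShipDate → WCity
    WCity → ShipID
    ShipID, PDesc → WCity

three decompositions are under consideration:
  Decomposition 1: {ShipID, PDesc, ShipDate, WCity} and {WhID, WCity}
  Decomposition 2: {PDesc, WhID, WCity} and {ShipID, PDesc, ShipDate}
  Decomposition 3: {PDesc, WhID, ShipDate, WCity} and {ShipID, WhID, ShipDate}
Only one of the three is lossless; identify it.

Decomposition 1: common = {WCity}, closure = {ShipID, PDesc, WCity} → lossy.
Decomposition 2: common = {PDesc}, closure = {PDesc} → lossy.
Decomposition 3: common = {WhID, ShipDate}, closure = {ShipID, PDesc, WhID, ShipDate, WCity} → lossless.

Decomposition 3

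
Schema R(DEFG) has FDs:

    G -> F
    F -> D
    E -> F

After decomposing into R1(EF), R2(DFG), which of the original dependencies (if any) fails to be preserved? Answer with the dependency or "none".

none

G → F lies within R2.
F → D lies within R2.
E → F lies within R1.
Every dependency is enforceable on the fragments, so the decomposition is dependency-preserving.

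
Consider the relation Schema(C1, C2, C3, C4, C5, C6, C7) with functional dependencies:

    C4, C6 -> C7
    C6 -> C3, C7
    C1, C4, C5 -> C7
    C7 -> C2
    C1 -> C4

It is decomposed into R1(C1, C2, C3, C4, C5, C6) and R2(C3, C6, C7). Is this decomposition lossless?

Common attributes: R1 ∩ R2 = {C3, C6}.
Closure of {C3, C6}: C6 → C3, C7 applies, adding C7; C7 → C2 applies, adding C2. So (C3, C6)⁺ = {C2, C3, C6, C7}.
This closure contains every attribute of R2, so R1 ∩ R2 → R2. The join is lossless.

Yes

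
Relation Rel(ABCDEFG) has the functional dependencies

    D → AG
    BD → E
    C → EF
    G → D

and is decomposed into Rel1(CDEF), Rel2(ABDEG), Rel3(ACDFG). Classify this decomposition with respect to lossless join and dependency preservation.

lossy but dependency-preserving

Lossless test (chase): Rows 1 and 2 agree on D; apply D→AG and equate their AG entries. Rows 1 and 3 agree on C; apply C→EF and equate their EF entries. No row becomes fully distinguished — the join is lossy.
Dependency preservation: every FD's attributes lie within a single fragment, so each can be enforced locally — preserved.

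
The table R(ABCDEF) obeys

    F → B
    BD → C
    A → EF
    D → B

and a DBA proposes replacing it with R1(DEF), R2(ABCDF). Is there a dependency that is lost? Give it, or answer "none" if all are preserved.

A → EF

Check A → EF: no single fragment contains all of {AEF}, and the restricted closure of {A} across the fragments never reaches {EF}.
F → B is preserved.
BD → C is preserved.
D → B is preserved.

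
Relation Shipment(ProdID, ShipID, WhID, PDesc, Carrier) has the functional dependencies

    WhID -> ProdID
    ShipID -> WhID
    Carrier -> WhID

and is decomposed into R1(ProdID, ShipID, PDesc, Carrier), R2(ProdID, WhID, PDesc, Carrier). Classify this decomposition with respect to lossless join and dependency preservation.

Lossless test: (ProdID, PDesc, Carrier)⁺ = {ProdID, WhID, PDesc, Carrier}, which contains all of one fragment — lossless.
Dependency preservation: the restricted closure of {ShipID} across the fragments never reaches {WhID}, so ShipID → WhID cannot be enforced without a join — not preserved.

lossless but not dependency-preserving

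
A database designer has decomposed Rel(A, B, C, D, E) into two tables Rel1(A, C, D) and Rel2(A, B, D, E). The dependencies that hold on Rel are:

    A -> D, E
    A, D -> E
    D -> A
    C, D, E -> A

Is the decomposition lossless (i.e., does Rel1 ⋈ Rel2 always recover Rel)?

Common attributes: Rel1 ∩ Rel2 = {A, D}.
Closure of {A, D}: A → D, E applies, adding E. So (A, D)⁺ = {A, D, E}.
The closure contains neither all of Rel1 = {A, C, D} nor all of Rel2 = {A, B, D, E}, so the common attributes are not a superkey of either fragment. The join is lossy.

No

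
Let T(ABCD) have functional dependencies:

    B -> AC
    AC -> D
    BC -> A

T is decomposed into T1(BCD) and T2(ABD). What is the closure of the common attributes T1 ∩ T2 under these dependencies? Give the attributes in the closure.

ABCD

T1 ∩ T2 = {BD}.
B → AC applies, adding AC
Closure: {ABCD}.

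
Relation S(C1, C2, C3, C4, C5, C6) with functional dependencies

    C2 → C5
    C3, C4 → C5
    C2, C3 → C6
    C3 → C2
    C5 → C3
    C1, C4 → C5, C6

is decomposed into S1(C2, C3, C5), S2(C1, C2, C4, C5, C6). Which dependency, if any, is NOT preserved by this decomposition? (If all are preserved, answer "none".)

C2 → C5 lies within S1.
C3, C4 → C5: restricted closure across fragments reaches C5.
C2, C3 → C6: restricted closure across fragments reaches C6.
C3 → C2 lies within S1.
C5 → C3 lies within S1.
C1, C4 → C5, C6 lies within S2.
Every dependency is enforceable on the fragments, so the decomposition is dependency-preserving.

none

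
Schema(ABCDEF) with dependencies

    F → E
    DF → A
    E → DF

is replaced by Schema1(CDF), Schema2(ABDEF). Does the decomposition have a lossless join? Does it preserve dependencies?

lossy but dependency-preserving

Lossless test: (DF)⁺ = {ADEF}, which is a superkey of neither fragment — lossy.
Dependency preservation: every FD's attributes lie within a single fragment, so each can be enforced locally — preserved.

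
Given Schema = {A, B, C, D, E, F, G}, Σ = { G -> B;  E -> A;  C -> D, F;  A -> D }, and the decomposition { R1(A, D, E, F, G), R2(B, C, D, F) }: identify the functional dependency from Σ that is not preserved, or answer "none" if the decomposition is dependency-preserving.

Check G → B: no single fragment contains all of {B, G}, and the restricted closure of {G} across the fragments never reaches {B}.
E → A is preserved.
C → D, F is preserved.
A → D is preserved.

G -> B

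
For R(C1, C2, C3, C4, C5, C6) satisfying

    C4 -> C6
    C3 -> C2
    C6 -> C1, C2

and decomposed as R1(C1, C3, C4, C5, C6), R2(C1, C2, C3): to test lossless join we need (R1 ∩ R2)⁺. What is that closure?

R1 ∩ R2 = {C1, C3}.
C3 → C2 applies, adding C2
Closure: {C1, C2, C3}.

C1, C2, C3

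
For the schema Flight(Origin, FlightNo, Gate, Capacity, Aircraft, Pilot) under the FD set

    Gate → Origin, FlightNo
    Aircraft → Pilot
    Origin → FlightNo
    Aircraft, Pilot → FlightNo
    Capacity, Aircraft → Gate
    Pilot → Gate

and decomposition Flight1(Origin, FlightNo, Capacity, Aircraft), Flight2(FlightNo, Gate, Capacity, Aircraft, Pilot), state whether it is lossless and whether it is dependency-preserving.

Lossless test: (FlightNo, Capacity, Aircraft)⁺ = {Origin, FlightNo, Gate, Capacity, Aircraft, Pilot}, which contains all of one fragment — lossless.
Dependency preservation: the restricted closure of {Gate} across the fragments never reaches {Origin, FlightNo}, so Gate → Origin, FlightNo cannot be enforced without a join — not preserved.

lossless but not dependency-preserving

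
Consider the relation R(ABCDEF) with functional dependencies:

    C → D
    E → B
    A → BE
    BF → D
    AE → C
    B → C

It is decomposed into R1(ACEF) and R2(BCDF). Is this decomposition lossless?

No

Common attributes: R1 ∩ R2 = {CF}.
Closure of {CF}: C → D applies, adding D. So (CF)⁺ = {CDF}.
The closure contains neither all of R1 = {ACEF} nor all of R2 = {BCDF}, so the common attributes are not a superkey of either fragment. The join is lossy.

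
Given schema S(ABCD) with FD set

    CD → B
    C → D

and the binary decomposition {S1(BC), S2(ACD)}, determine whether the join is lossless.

Common attributes: S1 ∩ S2 = {C}.
Closure of {C}: C → D applies, adding D; CD → B applies, adding B. So (C)⁺ = {BCD}.
This closure contains every attribute of S1, so S1 ∩ S2 → S1. The join is lossless.

Yes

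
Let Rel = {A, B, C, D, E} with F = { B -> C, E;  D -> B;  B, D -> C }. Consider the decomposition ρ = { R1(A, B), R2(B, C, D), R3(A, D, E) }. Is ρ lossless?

Yes

Chase test. Columns are A, B, C, D, E; row i has aⱼ where attribute j ∈ Ri, else bᵢⱼ.
Initial tableau (one row per fragment):
  row 1: a1 a2 b13 b14 b15
  row 2: b21 a2 a3 a4 b25
  row 3: a1 b32 b33 a4 a5
Rows 1 and 2 agree on B; apply B→C, E and equate their C, E entries.
Rows 2 and 3 agree on D; apply D→B and equate their B entries.
Rows 2 and 3 agree on B, D; apply B, D→C and equate their C entries.
Rows 1 and 3 agree on B; apply B→C, E and equate their C, E entries.
Row 3 is now all distinguished symbols — the join is lossless.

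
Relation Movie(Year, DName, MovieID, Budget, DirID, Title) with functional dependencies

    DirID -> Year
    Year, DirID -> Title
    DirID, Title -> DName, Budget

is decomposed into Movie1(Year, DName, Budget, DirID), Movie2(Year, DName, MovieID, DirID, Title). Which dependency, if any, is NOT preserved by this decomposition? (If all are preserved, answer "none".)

none

DirID → Year lies within Movie1.
Year, DirID → Title lies within Movie2.
DirID, Title → DName, Budget: restricted closure across fragments reaches DName, Budget.
Every dependency is enforceable on the fragments, so the decomposition is dependency-preserving.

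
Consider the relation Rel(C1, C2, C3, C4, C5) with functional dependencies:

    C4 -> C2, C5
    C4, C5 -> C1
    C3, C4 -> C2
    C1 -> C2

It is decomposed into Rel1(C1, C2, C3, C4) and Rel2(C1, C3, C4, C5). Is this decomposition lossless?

Yes

Common attributes: Rel1 ∩ Rel2 = {C1, C3, C4}.
Closure of {C1, C3, C4}: C4 → C2, C5 applies, adding C2, C5. So (C1, C3, C4)⁺ = {C1, C2, C3, C4, C5}.
This closure contains every attribute of Rel1, so Rel1 ∩ Rel2 → Rel1. The join is lossless.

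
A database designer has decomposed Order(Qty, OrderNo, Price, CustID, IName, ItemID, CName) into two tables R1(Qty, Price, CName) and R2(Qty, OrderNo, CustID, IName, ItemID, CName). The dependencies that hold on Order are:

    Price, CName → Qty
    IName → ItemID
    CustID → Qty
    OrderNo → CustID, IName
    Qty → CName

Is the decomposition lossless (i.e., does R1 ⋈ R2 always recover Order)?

Common attributes: R1 ∩ R2 = {Qty, CName}.
No dependency enlarges {Qty, CName}, so (Qty, CName)⁺ = {Qty, CName}.
The closure contains neither all of R1 = {Qty, Price, CName} nor all of R2 = {Qty, OrderNo, CustID, IName, ItemID, CName}, so the common attributes are not a superkey of either fragment. The join is lossy.

No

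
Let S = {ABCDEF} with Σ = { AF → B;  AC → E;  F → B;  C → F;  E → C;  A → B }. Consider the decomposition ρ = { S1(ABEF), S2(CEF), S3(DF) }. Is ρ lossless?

No

Chase test. Columns are ABCDEF; row i has aⱼ where attribute j ∈ Si, else bᵢⱼ.
Initial tableau (one row per fragment):
  row 1: a1 a2 b13 b14 a5 a6
  row 2: b21 b22 a3 b24 a5 a6
  row 3: b31 b32 b33 a4 b35 a6
Rows 1 and 2 agree on F; apply F→B and equate their B entries.
Rows 1 and 3 agree on F; apply F→B and equate their B entries.
Rows 1 and 2 agree on E; apply E→C and equate their C entries.
No row becomes fully distinguished — the join is lossy.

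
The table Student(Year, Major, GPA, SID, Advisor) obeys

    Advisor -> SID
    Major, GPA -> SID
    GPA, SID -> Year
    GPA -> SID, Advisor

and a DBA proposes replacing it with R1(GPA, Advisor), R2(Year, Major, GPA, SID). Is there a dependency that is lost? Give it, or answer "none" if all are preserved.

Advisor -> SID

Check Advisor → SID: no single fragment contains all of {SID, Advisor}, and the restricted closure of {Advisor} across the fragments never reaches {SID}.
Major, GPA → SID is preserved.
GPA, SID → Year is preserved.
GPA → SID, Advisor is preserved.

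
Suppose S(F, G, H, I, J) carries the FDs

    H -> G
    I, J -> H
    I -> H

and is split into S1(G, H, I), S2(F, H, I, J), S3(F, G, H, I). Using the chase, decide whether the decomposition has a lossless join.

Chase test. Columns are F, G, H, I, J; row i has aⱼ where attribute j ∈ Si, else bᵢⱼ.
Initial tableau (one row per fragment):
  row 1: b11 a2 a3 a4 b15
  row 2: a1 b22 a3 a4 a5
  row 3: a1 a2 a3 a4 b35
Rows 1 and 2 agree on H; apply H→G and equate their G entries.
Row 2 is now all distinguished symbols — the join is lossless.

Yes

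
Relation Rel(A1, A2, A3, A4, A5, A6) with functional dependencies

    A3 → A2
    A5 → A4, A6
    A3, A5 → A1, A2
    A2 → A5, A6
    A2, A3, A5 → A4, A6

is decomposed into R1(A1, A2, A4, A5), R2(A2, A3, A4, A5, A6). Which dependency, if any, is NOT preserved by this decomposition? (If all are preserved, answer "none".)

Check A3, A5 → A1, A2: no single fragment contains all of {A1, A2, A3, A5}, and the restricted closure of {A3, A5} across the fragments never reaches {A1, A2}.
A3 → A2 is preserved.
A5 → A4, A6 is preserved.
A2 → A5, A6 is preserved.
A2, A3, A5 → A4, A6 is preserved.

A3, A5 → A1, A2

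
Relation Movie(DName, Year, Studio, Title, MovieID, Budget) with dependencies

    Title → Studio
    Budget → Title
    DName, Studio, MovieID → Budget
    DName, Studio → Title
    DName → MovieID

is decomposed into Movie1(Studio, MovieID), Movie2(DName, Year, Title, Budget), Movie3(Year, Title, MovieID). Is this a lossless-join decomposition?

No

Chase test. Columns are DName, Year, Studio, Title, MovieID, Budget; row i has aⱼ where attribute j ∈ Moviei, else bᵢⱼ.
Initial tableau (one row per fragment):
  row 1: b11 b12 a3 b14 a5 b16
  row 2: a1 a2 b23 a4 b25 a6
  row 3: b31 a2 b33 a4 a5 b36
Rows 2 and 3 agree on Title; apply Title→Studio and equate their Studio entries.
No row becomes fully distinguished — the join is lossy.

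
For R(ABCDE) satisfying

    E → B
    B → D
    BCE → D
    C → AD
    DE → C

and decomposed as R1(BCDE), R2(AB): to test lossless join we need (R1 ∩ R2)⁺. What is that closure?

BD

R1 ∩ R2 = {B}.
B → D applies, adding D
Closure: {BD}.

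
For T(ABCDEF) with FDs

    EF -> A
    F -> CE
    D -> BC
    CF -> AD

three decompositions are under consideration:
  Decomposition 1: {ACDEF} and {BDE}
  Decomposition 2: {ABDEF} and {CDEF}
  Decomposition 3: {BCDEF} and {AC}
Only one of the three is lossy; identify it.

Decomposition 3

Decomposition 1: common = {DE}, closure = {BCDE} → lossless.
Decomposition 2: common = {DEF}, closure = {ABCDEF} → lossless.
Decomposition 3: common = {C}, closure = {C} → lossy.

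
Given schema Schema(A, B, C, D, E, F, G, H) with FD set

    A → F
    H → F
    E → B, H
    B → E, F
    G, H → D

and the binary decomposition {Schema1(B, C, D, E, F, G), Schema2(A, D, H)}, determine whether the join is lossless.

Common attributes: Schema1 ∩ Schema2 = {D}.
No dependency enlarges {D}, so (D)⁺ = {D}.
The closure contains neither all of Schema1 = {B, C, D, E, F, G} nor all of Schema2 = {A, D, H}, so the common attributes are not a superkey of either fragment. The join is lossy.

No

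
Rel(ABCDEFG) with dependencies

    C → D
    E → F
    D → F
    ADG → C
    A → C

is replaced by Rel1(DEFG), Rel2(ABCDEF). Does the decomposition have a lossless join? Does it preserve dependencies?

lossy but dependency-preserving

Lossless test: (DEF)⁺ = {DEF}, which is a superkey of neither fragment — lossy.
Dependency preservation: ADG → C is not contained in any single fragment, but the restricted closure of its left-hand side across the fragments still reaches the right-hand side; the remaining FDs each lie inside some fragment. All dependencies are preserved.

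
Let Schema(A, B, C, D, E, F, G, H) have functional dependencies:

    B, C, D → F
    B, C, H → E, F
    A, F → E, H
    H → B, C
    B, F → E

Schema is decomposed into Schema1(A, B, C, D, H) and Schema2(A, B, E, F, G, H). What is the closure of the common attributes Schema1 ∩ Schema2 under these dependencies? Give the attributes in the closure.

A, B, C, E, F, H

Schema1 ∩ Schema2 = {A, B, H}.
H → B, C applies, adding C
B, C, H → E, F applies, adding E, F
Closure: {A, B, C, E, F, H}.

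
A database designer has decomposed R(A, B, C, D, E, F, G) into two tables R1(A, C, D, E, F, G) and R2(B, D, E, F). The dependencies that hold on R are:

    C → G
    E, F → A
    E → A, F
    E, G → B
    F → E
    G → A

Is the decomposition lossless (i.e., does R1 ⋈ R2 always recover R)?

No

Common attributes: R1 ∩ R2 = {D, E, F}.
Closure of {D, E, F}: E, F → A applies, adding A. So (D, E, F)⁺ = {A, D, E, F}.
The closure contains neither all of R1 = {A, C, D, E, F, G} nor all of R2 = {B, D, E, F}, so the common attributes are not a superkey of either fragment. The join is lossy.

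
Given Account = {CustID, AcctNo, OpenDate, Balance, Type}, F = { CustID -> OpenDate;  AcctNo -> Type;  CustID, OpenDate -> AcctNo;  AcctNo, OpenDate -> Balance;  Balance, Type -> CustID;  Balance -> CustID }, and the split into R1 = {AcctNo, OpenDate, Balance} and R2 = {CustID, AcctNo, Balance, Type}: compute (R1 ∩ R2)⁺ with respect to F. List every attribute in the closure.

R1 ∩ R2 = {AcctNo, Balance}.
AcctNo → Type applies, adding Type
Balance, Type → CustID applies, adding CustID
CustID → OpenDate applies, adding OpenDate
Closure: {CustID, AcctNo, OpenDate, Balance, Type}.

CustID, AcctNo, OpenDate, Balance, Type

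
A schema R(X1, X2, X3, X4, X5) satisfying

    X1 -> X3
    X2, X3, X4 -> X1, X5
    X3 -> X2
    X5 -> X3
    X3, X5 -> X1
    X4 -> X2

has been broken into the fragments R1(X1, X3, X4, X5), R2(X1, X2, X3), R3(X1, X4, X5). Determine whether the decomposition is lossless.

Chase test. Columns are X1, X2, X3, X4, X5; row i has aⱼ where attribute j ∈ Ri, else bᵢⱼ.
Initial tableau (one row per fragment):
  row 1: a1 b12 a3 a4 a5
  row 2: a1 a2 a3 b24 b25
  row 3: a1 b32 b33 a4 a5
Rows 1 and 3 agree on X1; apply X1→X3 and equate their X3 entries.
Rows 1 and 2 agree on X3; apply X3→X2 and equate their X2 entries.
Rows 1 and 3 agree on X3; apply X3→X2 and equate their X2 entries.
Row 1 is now all distinguished symbols — the join is lossless.

Yes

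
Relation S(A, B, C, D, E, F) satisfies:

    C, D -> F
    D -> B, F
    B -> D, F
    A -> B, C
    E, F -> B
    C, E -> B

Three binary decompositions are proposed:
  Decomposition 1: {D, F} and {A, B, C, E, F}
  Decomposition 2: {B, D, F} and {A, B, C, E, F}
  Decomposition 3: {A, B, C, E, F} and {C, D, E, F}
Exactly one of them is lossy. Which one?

Decomposition 1

Decomposition 1: common = {F}, closure = {F} → lossy.
Decomposition 2: common = {B, F}, closure = {B, D, F} → lossless.
Decomposition 3: common = {C, E, F}, closure = {B, C, D, E, F} → lossless.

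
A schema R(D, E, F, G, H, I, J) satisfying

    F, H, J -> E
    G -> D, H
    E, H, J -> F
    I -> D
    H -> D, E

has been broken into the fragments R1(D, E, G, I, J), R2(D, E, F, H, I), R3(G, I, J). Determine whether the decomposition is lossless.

Chase test. Columns are D, E, F, G, H, I, J; row i has aⱼ where attribute j ∈ Ri, else bᵢⱼ.
Initial tableau (one row per fragment):
  row 1: a1 a2 b13 a4 b15 a6 a7
  row 2: a1 a2 a3 b24 a5 a6 b27
  row 3: b31 b32 b33 a4 b35 a6 a7
Rows 1 and 3 agree on G; apply G→D, H and equate their D, H entries.
Rows 1 and 3 agree on H; apply H→D, E and equate their D, E entries.
Rows 1 and 3 agree on E, H, J; apply E, H, J→F and equate their F entries.
No row becomes fully distinguished — the join is lossy.

No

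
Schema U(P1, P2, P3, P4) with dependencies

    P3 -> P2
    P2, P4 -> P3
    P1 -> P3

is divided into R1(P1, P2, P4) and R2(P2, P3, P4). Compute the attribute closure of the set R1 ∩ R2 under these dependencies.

P2, P3, P4

R1 ∩ R2 = {P2, P4}.
P2, P4 → P3 applies, adding P3
Closure: {P2, P3, P4}.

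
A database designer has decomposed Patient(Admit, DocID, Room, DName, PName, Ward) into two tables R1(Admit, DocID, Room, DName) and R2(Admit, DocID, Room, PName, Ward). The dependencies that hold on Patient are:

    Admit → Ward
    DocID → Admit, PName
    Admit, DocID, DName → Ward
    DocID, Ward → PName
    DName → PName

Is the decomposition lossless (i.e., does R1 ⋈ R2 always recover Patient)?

Yes

Common attributes: R1 ∩ R2 = {Admit, DocID, Room}.
Closure of {Admit, DocID, Room}: Admit → Ward applies, adding Ward; DocID → Admit, PName applies, adding PName. So (Admit, DocID, Room)⁺ = {Admit, DocID, Room, PName, Ward}.
This closure contains every attribute of R2, so R1 ∩ R2 → R2. The join is lossless.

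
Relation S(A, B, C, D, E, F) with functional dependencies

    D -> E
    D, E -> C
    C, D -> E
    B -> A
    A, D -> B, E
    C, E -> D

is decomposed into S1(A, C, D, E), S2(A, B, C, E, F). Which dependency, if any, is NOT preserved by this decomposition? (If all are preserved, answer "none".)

none

D → E lies within S1.
D, E → C lies within S1.
C, D → E lies within S1.
B → A lies within S2.
A, D → B, E: restricted closure across fragments reaches B, E.
C, E → D lies within S1.
Every dependency is enforceable on the fragments, so the decomposition is dependency-preserving.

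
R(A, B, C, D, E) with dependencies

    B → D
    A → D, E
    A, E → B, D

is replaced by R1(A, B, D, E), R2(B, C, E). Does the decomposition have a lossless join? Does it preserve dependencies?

Lossless test: (B, E)⁺ = {B, D, E}, which is a superkey of neither fragment — lossy.
Dependency preservation: every FD's attributes lie within a single fragment, so each can be enforced locally — preserved.

lossy but dependency-preserving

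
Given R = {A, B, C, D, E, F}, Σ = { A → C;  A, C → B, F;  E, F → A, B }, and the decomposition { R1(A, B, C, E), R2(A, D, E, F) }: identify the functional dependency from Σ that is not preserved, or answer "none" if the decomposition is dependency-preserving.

A → C lies within R1.
A, C → B, F: restricted closure across fragments reaches B, F.
E, F → A, B: restricted closure across fragments reaches A, B.
Every dependency is enforceable on the fragments, so the decomposition is dependency-preserving.

none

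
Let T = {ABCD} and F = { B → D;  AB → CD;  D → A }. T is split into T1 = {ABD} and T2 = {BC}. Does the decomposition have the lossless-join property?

Yes

Common attributes: T1 ∩ T2 = {B}.
Closure of {B}: B → D applies, adding D; D → A applies, adding A; AB → CD applies, adding C. So (B)⁺ = {ABCD}.
This closure contains every attribute of T1, so T1 ∩ T2 → T1. The join is lossless.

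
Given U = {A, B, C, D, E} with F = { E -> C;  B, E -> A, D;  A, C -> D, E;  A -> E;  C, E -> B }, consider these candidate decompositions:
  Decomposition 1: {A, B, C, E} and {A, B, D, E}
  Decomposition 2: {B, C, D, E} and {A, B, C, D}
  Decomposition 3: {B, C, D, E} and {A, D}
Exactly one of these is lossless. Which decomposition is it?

Decomposition 1

Decomposition 1: common = {A, B, E}, closure = {A, B, C, D, E} → lossless.
Decomposition 2: common = {B, C, D}, closure = {B, C, D} → lossy.
Decomposition 3: common = {D}, closure = {D} → lossy.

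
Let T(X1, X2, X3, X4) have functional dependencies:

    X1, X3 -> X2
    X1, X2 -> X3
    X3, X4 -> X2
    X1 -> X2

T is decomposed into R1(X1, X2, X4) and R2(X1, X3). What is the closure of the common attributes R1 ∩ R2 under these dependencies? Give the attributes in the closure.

R1 ∩ R2 = {X1}.
X1 → X2 applies, adding X2
X1, X2 → X3 applies, adding X3
Closure: {X1, X2, X3}.

X1, X2, X3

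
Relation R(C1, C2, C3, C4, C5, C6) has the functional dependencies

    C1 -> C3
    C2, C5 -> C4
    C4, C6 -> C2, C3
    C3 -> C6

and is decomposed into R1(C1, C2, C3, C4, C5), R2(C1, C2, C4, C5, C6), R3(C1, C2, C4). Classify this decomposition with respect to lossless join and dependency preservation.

Lossless test (chase): Rows 1 and 2 agree on C1; apply C1→C3 and equate their C3 entries. Rows 1 and 3 agree on C1; apply C1→C3 and equate their C3 entries. Rows 1 and 2 agree on C3; apply C3→C6 and equate their C6 entries. Rows 1 and 3 agree on C3; apply C3→C6 and equate their C6 entries. Row 1 is now all distinguished symbols — the join is lossless.
Dependency preservation: the restricted closure of {C4, C6} across the fragments never reaches {C2, C3}, so C4, C6 → C2, C3 cannot be enforced without a join — not preserved.

lossless but not dependency-preserving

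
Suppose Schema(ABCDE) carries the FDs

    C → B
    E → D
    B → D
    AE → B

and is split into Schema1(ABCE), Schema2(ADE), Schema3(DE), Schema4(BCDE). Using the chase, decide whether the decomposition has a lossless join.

Chase test. Columns are ABCDE; row i has aⱼ where attribute j ∈ Schemai, else bᵢⱼ.
Initial tableau (one row per fragment):
  row 1: a1 a2 a3 b14 a5
  row 2: a1 b22 b23 a4 a5
  row 3: b31 b32 b33 a4 a5
  row 4: b41 a2 a3 a4 a5
Rows 1 and 2 agree on E; apply E→D and equate their D entries.
Rows 1 and 2 agree on AE; apply AE→B and equate their B entries.
Row 1 is now all distinguished symbols — the join is lossless.

Yes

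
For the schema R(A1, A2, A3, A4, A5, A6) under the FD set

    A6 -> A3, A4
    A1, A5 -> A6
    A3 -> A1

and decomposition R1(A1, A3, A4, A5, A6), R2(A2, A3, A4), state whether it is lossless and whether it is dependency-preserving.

lossy but dependency-preserving

Lossless test: (A3, A4)⁺ = {A1, A3, A4}, which is a superkey of neither fragment — lossy.
Dependency preservation: every FD's attributes lie within a single fragment, so each can be enforced locally — preserved.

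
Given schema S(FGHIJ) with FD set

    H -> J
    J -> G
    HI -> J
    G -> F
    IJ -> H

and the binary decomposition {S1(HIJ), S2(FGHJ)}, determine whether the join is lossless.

Yes

Common attributes: S1 ∩ S2 = {HJ}.
Closure of {HJ}: J → G applies, adding G; G → F applies, adding F. So (HJ)⁺ = {FGHJ}.
This closure contains every attribute of S2, so S1 ∩ S2 → S2. The join is lossless.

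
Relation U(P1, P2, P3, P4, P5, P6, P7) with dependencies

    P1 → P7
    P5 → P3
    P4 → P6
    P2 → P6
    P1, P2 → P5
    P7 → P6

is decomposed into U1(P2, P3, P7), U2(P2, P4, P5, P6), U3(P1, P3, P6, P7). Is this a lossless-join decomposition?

No

Chase test. Columns are P1, P2, P3, P4, P5, P6, P7; row i has aⱼ where attribute j ∈ Ui, else bᵢⱼ.
Initial tableau (one row per fragment):
  row 1: b11 a2 a3 b14 b15 b16 a7
  row 2: b21 a2 b23 a4 a5 a6 b27
  row 3: a1 b32 a3 b34 b35 a6 a7
Rows 1 and 2 agree on P2; apply P2→P6 and equate their P6 entries.
No row becomes fully distinguished — the join is lossy.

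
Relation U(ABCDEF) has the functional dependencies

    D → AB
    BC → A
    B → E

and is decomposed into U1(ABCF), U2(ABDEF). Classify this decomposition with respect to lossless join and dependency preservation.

lossy but dependency-preserving

Lossless test: (ABF)⁺ = {ABEF}, which is a superkey of neither fragment — lossy.
Dependency preservation: every FD's attributes lie within a single fragment, so each can be enforced locally — preserved.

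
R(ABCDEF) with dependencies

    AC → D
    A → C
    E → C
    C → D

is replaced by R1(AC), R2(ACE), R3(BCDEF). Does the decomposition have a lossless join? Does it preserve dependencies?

lossy but dependency-preserving

Lossless test (chase): Rows 1 and 2 agree on AC; apply AC→D and equate their D entries. Rows 1 and 3 agree on C; apply C→D and equate their D entries. No row becomes fully distinguished — the join is lossy.
Dependency preservation: AC → D is not contained in any single fragment, but the restricted closure of its left-hand side across the fragments still reaches the right-hand side; the remaining FDs each lie inside some fragment. All dependencies are preserved.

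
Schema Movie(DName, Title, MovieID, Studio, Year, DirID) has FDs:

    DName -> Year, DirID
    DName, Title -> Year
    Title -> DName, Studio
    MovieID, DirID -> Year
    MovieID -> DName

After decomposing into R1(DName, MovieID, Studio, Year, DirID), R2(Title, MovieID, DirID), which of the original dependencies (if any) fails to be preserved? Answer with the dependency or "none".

Check Title → DName, Studio: no single fragment contains all of {DName, Title, Studio}, and the restricted closure of {Title} across the fragments never reaches {DName, Studio}.
DName → Year, DirID is preserved.
DName, Title → Year is preserved.
MovieID, DirID → Year is preserved.
MovieID → DName is preserved.

Title -> DName, Studio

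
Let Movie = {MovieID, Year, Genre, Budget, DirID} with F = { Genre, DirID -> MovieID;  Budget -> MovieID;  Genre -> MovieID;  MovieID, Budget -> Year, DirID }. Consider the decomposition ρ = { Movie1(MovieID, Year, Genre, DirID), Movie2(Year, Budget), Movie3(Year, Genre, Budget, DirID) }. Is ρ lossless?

Yes

Chase test. Columns are MovieID, Year, Genre, Budget, DirID; row i has aⱼ where attribute j ∈ Moviei, else bᵢⱼ.
Initial tableau (one row per fragment):
  row 1: a1 a2 a3 b14 a5
  row 2: b21 a2 b23 a4 b25
  row 3: b31 a2 a3 a4 a5
Rows 1 and 3 agree on Genre, DirID; apply Genre, DirID→MovieID and equate their MovieID entries.
Rows 2 and 3 agree on Budget; apply Budget→MovieID and equate their MovieID entries.
Rows 2 and 3 agree on MovieID, Budget; apply MovieID, Budget→Year, DirID and equate their Year, DirID entries.
Row 3 is now all distinguished symbols — the join is lossless.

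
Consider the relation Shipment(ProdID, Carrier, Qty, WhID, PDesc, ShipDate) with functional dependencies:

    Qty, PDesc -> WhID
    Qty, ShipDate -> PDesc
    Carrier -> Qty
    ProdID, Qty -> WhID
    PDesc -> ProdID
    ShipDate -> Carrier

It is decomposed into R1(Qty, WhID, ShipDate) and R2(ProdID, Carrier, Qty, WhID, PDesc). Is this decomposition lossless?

No

Common attributes: R1 ∩ R2 = {Qty, WhID}.
No dependency enlarges {Qty, WhID}, so (Qty, WhID)⁺ = {Qty, WhID}.
The closure contains neither all of R1 = {Qty, WhID, ShipDate} nor all of R2 = {ProdID, Carrier, Qty, WhID, PDesc}, so the common attributes are not a superkey of either fragment. The join is lossy.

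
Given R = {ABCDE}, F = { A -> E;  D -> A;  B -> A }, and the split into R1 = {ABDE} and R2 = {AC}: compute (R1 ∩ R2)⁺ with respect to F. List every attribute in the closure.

R1 ∩ R2 = {A}.
A → E applies, adding E
Closure: {AE}.

AE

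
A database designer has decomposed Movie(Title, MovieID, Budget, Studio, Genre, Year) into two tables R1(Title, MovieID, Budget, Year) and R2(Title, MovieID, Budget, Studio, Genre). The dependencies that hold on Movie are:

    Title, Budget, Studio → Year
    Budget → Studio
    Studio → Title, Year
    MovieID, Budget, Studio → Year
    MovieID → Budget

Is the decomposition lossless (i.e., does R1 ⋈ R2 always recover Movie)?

Common attributes: R1 ∩ R2 = {Title, MovieID, Budget}.
Closure of {Title, MovieID, Budget}: Budget → Studio applies, adding Studio; Studio → Title, Year applies, adding Year. So (Title, MovieID, Budget)⁺ = {Title, MovieID, Budget, Studio, Year}.
This closure contains every attribute of R1, so R1 ∩ R2 → R1. The join is lossless.

Yes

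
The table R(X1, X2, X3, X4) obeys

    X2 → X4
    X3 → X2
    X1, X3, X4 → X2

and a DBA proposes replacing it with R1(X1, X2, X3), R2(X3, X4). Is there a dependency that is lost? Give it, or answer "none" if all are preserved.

X2 → X4

Check X2 → X4: no single fragment contains all of {X2, X4}, and the restricted closure of {X2} across the fragments never reaches {X4}.
X3 → X2 is preserved.
X1, X3, X4 → X2 is preserved.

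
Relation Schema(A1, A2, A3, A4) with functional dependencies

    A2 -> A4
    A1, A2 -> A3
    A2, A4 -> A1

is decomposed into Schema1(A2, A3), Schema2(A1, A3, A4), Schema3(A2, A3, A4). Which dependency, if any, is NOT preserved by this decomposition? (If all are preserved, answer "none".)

Check A2, A4 → A1: no single fragment contains all of {A1, A2, A4}, and the restricted closure of {A2, A4} across the fragments never reaches {A1}.
A2 → A4 is preserved.
A1, A2 → A3 is preserved.

A2, A4 -> A1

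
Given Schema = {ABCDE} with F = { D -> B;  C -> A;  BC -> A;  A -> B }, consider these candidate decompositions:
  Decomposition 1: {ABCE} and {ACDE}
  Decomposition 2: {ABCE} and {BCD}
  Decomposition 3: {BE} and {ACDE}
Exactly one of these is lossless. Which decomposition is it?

Decomposition 1

Decomposition 1: common = {ACE}, closure = {ABCE} → lossless.
Decomposition 2: common = {BC}, closure = {ABC} → lossy.
Decomposition 3: common = {E}, closure = {E} → lossy.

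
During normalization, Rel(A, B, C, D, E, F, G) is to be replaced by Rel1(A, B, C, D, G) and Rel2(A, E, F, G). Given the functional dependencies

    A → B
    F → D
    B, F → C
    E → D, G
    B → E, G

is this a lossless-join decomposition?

No

Common attributes: Rel1 ∩ Rel2 = {A, G}.
Closure of {A, G}: A → B applies, adding B; B → E, G applies, adding E; E → D, G applies, adding D. So (A, G)⁺ = {A, B, D, E, G}.
The closure contains neither all of Rel1 = {A, B, C, D, G} nor all of Rel2 = {A, E, F, G}, so the common attributes are not a superkey of either fragment. The join is lossy.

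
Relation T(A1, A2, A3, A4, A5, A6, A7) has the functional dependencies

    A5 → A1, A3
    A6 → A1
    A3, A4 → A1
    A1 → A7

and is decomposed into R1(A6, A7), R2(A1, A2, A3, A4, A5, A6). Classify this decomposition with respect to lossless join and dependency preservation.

lossless but not dependency-preserving

Lossless test: (A6)⁺ = {A1, A6, A7}, which contains all of one fragment — lossless.
Dependency preservation: the restricted closure of {A1} across the fragments never reaches {A7}, so A1 → A7 cannot be enforced without a join — not preserved.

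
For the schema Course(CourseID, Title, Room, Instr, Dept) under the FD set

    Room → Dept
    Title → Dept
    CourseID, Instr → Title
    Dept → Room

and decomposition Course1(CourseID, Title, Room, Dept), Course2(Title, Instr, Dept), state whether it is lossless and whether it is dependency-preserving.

lossy and not dependency-preserving

Lossless test: (Title, Dept)⁺ = {Title, Room, Dept}, which is a superkey of neither fragment — lossy.
Dependency preservation: the restricted closure of {CourseID, Instr} across the fragments never reaches {Title}, so CourseID, Instr → Title cannot be enforced without a join — not preserved.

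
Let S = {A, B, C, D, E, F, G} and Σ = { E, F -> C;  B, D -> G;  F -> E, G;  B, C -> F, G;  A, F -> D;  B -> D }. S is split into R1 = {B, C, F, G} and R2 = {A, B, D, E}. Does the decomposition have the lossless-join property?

Common attributes: R1 ∩ R2 = {B}.
Closure of {B}: B → D applies, adding D; B, D → G applies, adding G. So (B)⁺ = {B, D, G}.
The closure contains neither all of R1 = {B, C, F, G} nor all of R2 = {A, B, D, E}, so the common attributes are not a superkey of either fragment. The join is lossy.

No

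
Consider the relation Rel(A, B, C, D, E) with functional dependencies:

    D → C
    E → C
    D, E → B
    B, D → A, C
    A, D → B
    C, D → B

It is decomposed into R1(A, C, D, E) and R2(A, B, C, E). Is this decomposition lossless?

No

Common attributes: R1 ∩ R2 = {A, C, E}.
No dependency enlarges {A, C, E}, so (A, C, E)⁺ = {A, C, E}.
The closure contains neither all of R1 = {A, C, D, E} nor all of R2 = {A, B, C, E}, so the common attributes are not a superkey of either fragment. The join is lossy.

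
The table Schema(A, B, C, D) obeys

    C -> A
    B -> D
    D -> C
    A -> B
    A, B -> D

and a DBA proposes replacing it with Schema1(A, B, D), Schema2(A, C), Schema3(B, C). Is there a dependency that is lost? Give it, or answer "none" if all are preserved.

none

C → A lies within Schema2.
B → D lies within Schema1.
D → C: restricted closure across fragments reaches C.
A → B lies within Schema1.
A, B → D lies within Schema1.
Every dependency is enforceable on the fragments, so the decomposition is dependency-preserving.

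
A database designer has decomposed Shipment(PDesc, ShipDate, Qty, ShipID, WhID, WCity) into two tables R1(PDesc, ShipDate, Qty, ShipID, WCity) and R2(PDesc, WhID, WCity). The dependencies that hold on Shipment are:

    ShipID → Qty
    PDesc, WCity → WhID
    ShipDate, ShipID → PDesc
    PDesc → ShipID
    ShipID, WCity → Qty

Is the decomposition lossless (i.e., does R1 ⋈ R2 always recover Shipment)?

Common attributes: R1 ∩ R2 = {PDesc, WCity}.
Closure of {PDesc, WCity}: PDesc, WCity → WhID applies, adding WhID; PDesc → ShipID applies, adding ShipID; ShipID, WCity → Qty applies, adding Qty. So (PDesc, WCity)⁺ = {PDesc, Qty, ShipID, WhID, WCity}.
This closure contains every attribute of R2, so R1 ∩ R2 → R2. The join is lossless.

Yes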